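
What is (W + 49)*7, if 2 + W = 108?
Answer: 1085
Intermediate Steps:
W = 106 (W = -2 + 108 = 106)
(W + 49)*7 = (106 + 49)*7 = 155*7 = 1085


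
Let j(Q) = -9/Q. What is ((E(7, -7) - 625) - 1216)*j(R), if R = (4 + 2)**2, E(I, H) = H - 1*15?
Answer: 1863/4 ≈ 465.75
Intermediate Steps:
E(I, H) = -15 + H (E(I, H) = H - 15 = -15 + H)
R = 36 (R = 6**2 = 36)
((E(7, -7) - 625) - 1216)*j(R) = (((-15 - 7) - 625) - 1216)*(-9/36) = ((-22 - 625) - 1216)*(-9*1/36) = (-647 - 1216)*(-1/4) = -1863*(-1/4) = 1863/4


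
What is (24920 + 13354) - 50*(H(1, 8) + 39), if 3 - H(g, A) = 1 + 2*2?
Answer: 36424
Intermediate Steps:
H(g, A) = -2 (H(g, A) = 3 - (1 + 2*2) = 3 - (1 + 4) = 3 - 1*5 = 3 - 5 = -2)
(24920 + 13354) - 50*(H(1, 8) + 39) = (24920 + 13354) - 50*(-2 + 39) = 38274 - 50*37 = 38274 - 1850 = 36424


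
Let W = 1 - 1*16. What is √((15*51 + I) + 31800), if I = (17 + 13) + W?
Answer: 6*√905 ≈ 180.50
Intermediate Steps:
W = -15 (W = 1 - 16 = -15)
I = 15 (I = (17 + 13) - 15 = 30 - 15 = 15)
√((15*51 + I) + 31800) = √((15*51 + 15) + 31800) = √((765 + 15) + 31800) = √(780 + 31800) = √32580 = 6*√905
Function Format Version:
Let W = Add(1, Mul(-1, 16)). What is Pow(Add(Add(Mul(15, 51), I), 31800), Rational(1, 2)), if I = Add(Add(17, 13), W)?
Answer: Mul(6, Pow(905, Rational(1, 2))) ≈ 180.50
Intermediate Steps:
W = -15 (W = Add(1, -16) = -15)
I = 15 (I = Add(Add(17, 13), -15) = Add(30, -15) = 15)
Pow(Add(Add(Mul(15, 51), I), 31800), Rational(1, 2)) = Pow(Add(Add(Mul(15, 51), 15), 31800), Rational(1, 2)) = Pow(Add(Add(765, 15), 31800), Rational(1, 2)) = Pow(Add(780, 31800), Rational(1, 2)) = Pow(32580, Rational(1, 2)) = Mul(6, Pow(905, Rational(1, 2)))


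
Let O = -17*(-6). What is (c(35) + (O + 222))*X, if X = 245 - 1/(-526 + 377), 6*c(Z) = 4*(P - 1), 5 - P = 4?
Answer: 11827944/149 ≈ 79382.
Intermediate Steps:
P = 1 (P = 5 - 1*4 = 5 - 4 = 1)
c(Z) = 0 (c(Z) = (4*(1 - 1))/6 = (4*0)/6 = (⅙)*0 = 0)
O = 102
X = 36506/149 (X = 245 - 1/(-149) = 245 - 1*(-1/149) = 245 + 1/149 = 36506/149 ≈ 245.01)
(c(35) + (O + 222))*X = (0 + (102 + 222))*(36506/149) = (0 + 324)*(36506/149) = 324*(36506/149) = 11827944/149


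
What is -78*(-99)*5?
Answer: 38610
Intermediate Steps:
-78*(-99)*5 = 7722*5 = 38610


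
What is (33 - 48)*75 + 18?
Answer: -1107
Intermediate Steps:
(33 - 48)*75 + 18 = -15*75 + 18 = -1125 + 18 = -1107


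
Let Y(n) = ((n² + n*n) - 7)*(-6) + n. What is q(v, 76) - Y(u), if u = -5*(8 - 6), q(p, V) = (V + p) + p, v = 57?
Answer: 1358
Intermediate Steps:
q(p, V) = V + 2*p
u = -10 (u = -5*2 = -10)
Y(n) = 42 + n - 12*n² (Y(n) = ((n² + n²) - 7)*(-6) + n = (2*n² - 7)*(-6) + n = (-7 + 2*n²)*(-6) + n = (42 - 12*n²) + n = 42 + n - 12*n²)
q(v, 76) - Y(u) = (76 + 2*57) - (42 - 10 - 12*(-10)²) = (76 + 114) - (42 - 10 - 12*100) = 190 - (42 - 10 - 1200) = 190 - 1*(-1168) = 190 + 1168 = 1358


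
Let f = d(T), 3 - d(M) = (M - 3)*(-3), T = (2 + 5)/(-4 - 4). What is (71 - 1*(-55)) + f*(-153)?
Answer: 11565/8 ≈ 1445.6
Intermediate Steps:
T = -7/8 (T = 7/(-8) = 7*(-⅛) = -7/8 ≈ -0.87500)
d(M) = -6 + 3*M (d(M) = 3 - (M - 3)*(-3) = 3 - (-3 + M)*(-3) = 3 - (9 - 3*M) = 3 + (-9 + 3*M) = -6 + 3*M)
f = -69/8 (f = -6 + 3*(-7/8) = -6 - 21/8 = -69/8 ≈ -8.6250)
(71 - 1*(-55)) + f*(-153) = (71 - 1*(-55)) - 69/8*(-153) = (71 + 55) + 10557/8 = 126 + 10557/8 = 11565/8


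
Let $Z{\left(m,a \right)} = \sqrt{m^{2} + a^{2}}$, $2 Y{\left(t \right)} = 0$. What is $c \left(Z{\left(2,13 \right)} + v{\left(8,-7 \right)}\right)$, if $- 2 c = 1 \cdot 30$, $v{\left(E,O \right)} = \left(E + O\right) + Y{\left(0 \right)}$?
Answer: $-15 - 15 \sqrt{173} \approx -212.29$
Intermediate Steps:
$Y{\left(t \right)} = 0$ ($Y{\left(t \right)} = \frac{1}{2} \cdot 0 = 0$)
$Z{\left(m,a \right)} = \sqrt{a^{2} + m^{2}}$
$v{\left(E,O \right)} = E + O$ ($v{\left(E,O \right)} = \left(E + O\right) + 0 = E + O$)
$c = -15$ ($c = - \frac{1 \cdot 30}{2} = \left(- \frac{1}{2}\right) 30 = -15$)
$c \left(Z{\left(2,13 \right)} + v{\left(8,-7 \right)}\right) = - 15 \left(\sqrt{13^{2} + 2^{2}} + \left(8 - 7\right)\right) = - 15 \left(\sqrt{169 + 4} + 1\right) = - 15 \left(\sqrt{173} + 1\right) = - 15 \left(1 + \sqrt{173}\right) = -15 - 15 \sqrt{173}$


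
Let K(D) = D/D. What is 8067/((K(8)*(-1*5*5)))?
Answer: -8067/25 ≈ -322.68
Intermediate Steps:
K(D) = 1
8067/((K(8)*(-1*5*5))) = 8067/((1*(-1*5*5))) = 8067/((1*(-5*5))) = 8067/((1*(-25))) = 8067/(-25) = 8067*(-1/25) = -8067/25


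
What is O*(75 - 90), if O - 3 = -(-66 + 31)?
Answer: -570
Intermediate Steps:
O = 38 (O = 3 - (-66 + 31) = 3 - 1*(-35) = 3 + 35 = 38)
O*(75 - 90) = 38*(75 - 90) = 38*(-15) = -570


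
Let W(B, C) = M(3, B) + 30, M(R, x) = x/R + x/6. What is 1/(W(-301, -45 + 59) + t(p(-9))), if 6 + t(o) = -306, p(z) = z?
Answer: -2/865 ≈ -0.0023121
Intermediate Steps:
t(o) = -312 (t(o) = -6 - 306 = -312)
M(R, x) = x/6 + x/R (M(R, x) = x/R + x*(1/6) = x/R + x/6 = x/6 + x/R)
W(B, C) = 30 + B/2 (W(B, C) = (B/6 + B/3) + 30 = B/2 + 30 = 30 + B/2)
1/(W(-301, -45 + 59) + t(p(-9))) = 1/((30 + (1/2)*(-301)) - 312) = 1/((30 - 301/2) - 312) = 1/(-241/2 - 312) = 1/(-865/2) = -2/865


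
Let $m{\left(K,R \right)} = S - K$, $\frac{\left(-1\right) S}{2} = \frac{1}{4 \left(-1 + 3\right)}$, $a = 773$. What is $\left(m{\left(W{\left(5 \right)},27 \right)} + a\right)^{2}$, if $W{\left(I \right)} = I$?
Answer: $\frac{9431041}{16} \approx 5.8944 \cdot 10^{5}$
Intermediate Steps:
$S = - \frac{1}{4}$ ($S = - \frac{2}{4 \left(-1 + 3\right)} = - \frac{2}{4 \cdot 2} = - \frac{2}{8} = \left(-2\right) \frac{1}{8} = - \frac{1}{4} \approx -0.25$)
$m{\left(K,R \right)} = - \frac{1}{4} - K$
$\left(m{\left(W{\left(5 \right)},27 \right)} + a\right)^{2} = \left(\left(- \frac{1}{4} - 5\right) + 773\right)^{2} = \left(- \frac{21}{4} + 773\right)^{2} = \left(\frac{3071}{4}\right)^{2} = \frac{9431041}{16}$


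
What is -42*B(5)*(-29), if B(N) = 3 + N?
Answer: 9744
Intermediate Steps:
-42*B(5)*(-29) = -42*(3 + 5)*(-29) = -42*8*(-29) = -336*(-29) = 9744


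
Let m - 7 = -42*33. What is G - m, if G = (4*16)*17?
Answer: 2467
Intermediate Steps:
m = -1379 (m = 7 - 42*33 = 7 - 1386 = -1379)
G = 1088 (G = 64*17 = 1088)
G - m = 1088 - 1*(-1379) = 1088 + 1379 = 2467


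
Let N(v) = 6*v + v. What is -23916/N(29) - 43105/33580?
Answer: -162369919/1363348 ≈ -119.10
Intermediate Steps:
N(v) = 7*v
-23916/N(29) - 43105/33580 = -23916/(7*29) - 43105/33580 = -23916/203 - 43105*1/33580 = -23916*1/203 - 8621/6716 = -23916/203 - 8621/6716 = -162369919/1363348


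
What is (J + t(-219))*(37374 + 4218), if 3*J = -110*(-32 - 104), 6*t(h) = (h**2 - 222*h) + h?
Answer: 875372960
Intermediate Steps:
t(h) = -221*h/6 + h**2/6 (t(h) = ((h**2 - 222*h) + h)/6 = (h**2 - 221*h)/6 = -221*h/6 + h**2/6)
J = 14960/3 (J = (-110*(-32 - 104))/3 = (-110*(-136))/3 = (1/3)*14960 = 14960/3 ≈ 4986.7)
(J + t(-219))*(37374 + 4218) = (14960/3 + (1/6)*(-219)*(-221 - 219))*(37374 + 4218) = (14960/3 + (1/6)*(-219)*(-440))*41592 = (14960/3 + 16060)*41592 = (63140/3)*41592 = 875372960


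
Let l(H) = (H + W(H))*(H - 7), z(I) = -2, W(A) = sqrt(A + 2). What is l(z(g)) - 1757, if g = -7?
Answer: -1739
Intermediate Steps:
W(A) = sqrt(2 + A)
l(H) = (-7 + H)*(H + sqrt(2 + H)) (l(H) = (H + sqrt(2 + H))*(H - 7) = (H + sqrt(2 + H))*(-7 + H) = (-7 + H)*(H + sqrt(2 + H)))
l(z(g)) - 1757 = ((-2)**2 - 7*(-2) - 7*sqrt(2 - 2) - 2*sqrt(2 - 2)) - 1757 = (4 + 14 - 7*sqrt(0) - 2*sqrt(0)) - 1757 = (4 + 14 - 7*0 - 2*0) - 1757 = (4 + 14 + 0 + 0) - 1757 = 18 - 1757 = -1739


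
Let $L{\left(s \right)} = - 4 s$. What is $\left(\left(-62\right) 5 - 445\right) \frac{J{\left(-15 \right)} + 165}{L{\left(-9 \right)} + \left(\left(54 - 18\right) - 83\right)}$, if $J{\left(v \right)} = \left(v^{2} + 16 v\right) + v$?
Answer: $\frac{101925}{11} \approx 9265.9$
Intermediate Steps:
$J{\left(v \right)} = v^{2} + 17 v$
$\left(\left(-62\right) 5 - 445\right) \frac{J{\left(-15 \right)} + 165}{L{\left(-9 \right)} + \left(\left(54 - 18\right) - 83\right)} = \left(\left(-62\right) 5 - 445\right) \frac{- 15 \left(17 - 15\right) + 165}{\left(-4\right) \left(-9\right) + \left(\left(54 - 18\right) - 83\right)} = \left(-310 - 445\right) \frac{\left(-15\right) 2 + 165}{36 + \left(36 - 83\right)} = - 755 \frac{-30 + 165}{36 - 47} = - 755 \frac{135}{-11} = - 755 \cdot 135 \left(- \frac{1}{11}\right) = \left(-755\right) \left(- \frac{135}{11}\right) = \frac{101925}{11}$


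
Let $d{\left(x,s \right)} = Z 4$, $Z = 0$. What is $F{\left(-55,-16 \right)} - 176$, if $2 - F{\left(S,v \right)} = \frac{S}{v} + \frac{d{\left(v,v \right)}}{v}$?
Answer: $- \frac{2839}{16} \approx -177.44$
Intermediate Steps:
$d{\left(x,s \right)} = 0$ ($d{\left(x,s \right)} = 0 \cdot 4 = 0$)
$F{\left(S,v \right)} = 2 - \frac{S}{v}$ ($F{\left(S,v \right)} = 2 - \left(\frac{S}{v} + \frac{0}{v}\right) = 2 - \left(\frac{S}{v} + 0\right) = 2 - \frac{S}{v}$)
$F{\left(-55,-16 \right)} - 176 = \left(2 - - \frac{55}{-16}\right) - 176 = \left(2 - \left(-55\right) \left(- \frac{1}{16}\right)\right) - 176 = \left(2 - \frac{55}{16}\right) - 176 = - \frac{23}{16} - 176 = - \frac{2839}{16}$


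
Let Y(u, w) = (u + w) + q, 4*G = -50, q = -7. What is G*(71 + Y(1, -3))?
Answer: -775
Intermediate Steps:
G = -25/2 (G = (¼)*(-50) = -25/2 ≈ -12.500)
Y(u, w) = -7 + u + w (Y(u, w) = (u + w) - 7 = -7 + u + w)
G*(71 + Y(1, -3)) = -25*(71 + (-7 + 1 - 3))/2 = -25*(71 - 9)/2 = -25/2*62 = -775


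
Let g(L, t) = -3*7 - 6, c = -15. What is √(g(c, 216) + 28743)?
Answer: 2*√7179 ≈ 169.46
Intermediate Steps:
g(L, t) = -27 (g(L, t) = -21 - 6 = -27)
√(g(c, 216) + 28743) = √(-27 + 28743) = √28716 = 2*√7179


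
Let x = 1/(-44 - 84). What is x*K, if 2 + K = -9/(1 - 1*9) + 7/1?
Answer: -49/1024 ≈ -0.047852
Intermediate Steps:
x = -1/128 (x = 1/(-128) = -1/128 ≈ -0.0078125)
K = 49/8 (K = -2 + (-9/(1 - 1*9) + 7/1) = -2 + (-9/(1 - 9) + 7*1) = -2 + (-9/(-8) + 7) = -2 + (-9*(-⅛) + 7) = -2 + (9/8 + 7) = -2 + 65/8 = 49/8 ≈ 6.1250)
x*K = -1/128*49/8 = -49/1024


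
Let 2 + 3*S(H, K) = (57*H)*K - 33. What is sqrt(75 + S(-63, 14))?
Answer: 2*I*sqrt(37563)/3 ≈ 129.21*I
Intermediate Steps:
S(H, K) = -35/3 + 19*H*K (S(H, K) = -2/3 + ((57*H)*K - 33)/3 = -2/3 + (57*H*K - 33)/3 = -2/3 + (-33 + 57*H*K)/3 = -2/3 + (-11 + 19*H*K) = -35/3 + 19*H*K)
sqrt(75 + S(-63, 14)) = sqrt(75 + (-35/3 + 19*(-63)*14)) = sqrt(75 + (-35/3 - 16758)) = sqrt(75 - 50309/3) = sqrt(-50084/3) = 2*I*sqrt(37563)/3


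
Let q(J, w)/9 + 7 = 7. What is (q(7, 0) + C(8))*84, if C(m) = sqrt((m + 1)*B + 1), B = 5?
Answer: 84*sqrt(46) ≈ 569.72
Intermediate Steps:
q(J, w) = 0 (q(J, w) = -63 + 9*7 = -63 + 63 = 0)
C(m) = sqrt(6 + 5*m) (C(m) = sqrt((m + 1)*5 + 1) = sqrt((1 + m)*5 + 1) = sqrt((5 + 5*m) + 1) = sqrt(6 + 5*m))
(q(7, 0) + C(8))*84 = (0 + sqrt(6 + 5*8))*84 = (0 + sqrt(6 + 40))*84 = (0 + sqrt(46))*84 = sqrt(46)*84 = 84*sqrt(46)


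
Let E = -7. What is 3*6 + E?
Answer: 11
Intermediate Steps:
3*6 + E = 3*6 - 7 = 18 - 7 = 11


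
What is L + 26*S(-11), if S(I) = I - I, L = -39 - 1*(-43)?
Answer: 4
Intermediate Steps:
L = 4 (L = -39 + 43 = 4)
S(I) = 0
L + 26*S(-11) = 4 + 26*0 = 4 + 0 = 4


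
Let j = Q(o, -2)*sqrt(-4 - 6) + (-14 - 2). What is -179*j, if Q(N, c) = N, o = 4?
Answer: 2864 - 716*I*sqrt(10) ≈ 2864.0 - 2264.2*I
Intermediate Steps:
j = -16 + 4*I*sqrt(10) (j = 4*sqrt(-4 - 6) + (-14 - 2) = 4*sqrt(-10) - 16 = 4*(I*sqrt(10)) - 16 = 4*I*sqrt(10) - 16 = -16 + 4*I*sqrt(10) ≈ -16.0 + 12.649*I)
-179*j = -179*(-16 + 4*I*sqrt(10)) = 2864 - 716*I*sqrt(10)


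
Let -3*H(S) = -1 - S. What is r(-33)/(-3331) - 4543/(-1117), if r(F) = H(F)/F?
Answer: 1498104823/368351973 ≈ 4.0670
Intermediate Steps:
H(S) = 1/3 + S/3 (H(S) = -(-1 - S)/3 = 1/3 + S/3)
r(F) = (1/3 + F/3)/F
r(-33)/(-3331) - 4543/(-1117) = ((1/3)*(1 - 33)/(-33))/(-3331) - 4543/(-1117) = ((1/3)*(-1/33)*(-32))*(-1/3331) - 4543*(-1/1117) = (32/99)*(-1/3331) + 4543/1117 = -32/329769 + 4543/1117 = 1498104823/368351973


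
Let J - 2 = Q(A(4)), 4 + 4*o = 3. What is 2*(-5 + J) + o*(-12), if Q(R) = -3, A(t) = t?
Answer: -9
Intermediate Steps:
o = -1/4 (o = -1 + (1/4)*3 = -1 + 3/4 = -1/4 ≈ -0.25000)
J = -1 (J = 2 - 3 = -1)
2*(-5 + J) + o*(-12) = 2*(-5 - 1) - 1/4*(-12) = 2*(-6) + 3 = -12 + 3 = -9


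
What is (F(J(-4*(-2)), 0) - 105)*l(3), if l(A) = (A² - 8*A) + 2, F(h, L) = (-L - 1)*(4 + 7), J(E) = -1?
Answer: 1508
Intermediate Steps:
F(h, L) = -11 - 11*L (F(h, L) = (-1 - L)*11 = -11 - 11*L)
l(A) = 2 + A² - 8*A
(F(J(-4*(-2)), 0) - 105)*l(3) = ((-11 - 11*0) - 105)*(2 + 3² - 8*3) = ((-11 + 0) - 105)*(2 + 9 - 24) = (-11 - 105)*(-13) = -116*(-13) = 1508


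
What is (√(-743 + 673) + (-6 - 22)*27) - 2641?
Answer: -3397 + I*√70 ≈ -3397.0 + 8.3666*I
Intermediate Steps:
(√(-743 + 673) + (-6 - 22)*27) - 2641 = (√(-70) - 28*27) - 2641 = (I*√70 - 756) - 2641 = (-756 + I*√70) - 2641 = -3397 + I*√70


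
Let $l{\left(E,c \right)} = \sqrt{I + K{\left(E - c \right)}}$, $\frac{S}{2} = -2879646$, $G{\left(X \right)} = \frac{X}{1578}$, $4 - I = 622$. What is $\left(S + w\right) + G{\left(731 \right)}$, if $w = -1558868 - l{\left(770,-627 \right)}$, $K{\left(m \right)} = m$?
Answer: $- \frac{11548055749}{1578} - \sqrt{779} \approx -7.3182 \cdot 10^{6}$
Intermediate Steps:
$I = -618$ ($I = 4 - 622 = -618$)
$G{\left(X \right)} = \frac{X}{1578}$ ($G{\left(X \right)} = X \frac{1}{1578} = \frac{X}{1578}$)
$S = -5759292$ ($S = 2 \left(-2879646\right) = -5759292$)
$l{\left(E,c \right)} = \sqrt{-618 + E - c}$ ($l{\left(E,c \right)} = \sqrt{-618 + \left(E - c\right)} = \sqrt{-618 + E - c}$)
$w = -1558868 - \sqrt{779}$ ($w = -1558868 - \sqrt{-618 + 770 - -627} = -1558868 - \sqrt{-618 + 770 + 627} = -1558868 - \sqrt{779} \approx -1.5589 \cdot 10^{6}$)
$\left(S + w\right) + G{\left(731 \right)} = \left(-5759292 - \left(1558868 + \sqrt{779}\right)\right) + \frac{1}{1578} \cdot 731 = \left(-7318160 - \sqrt{779}\right) + \frac{731}{1578} = - \frac{11548055749}{1578} - \sqrt{779}$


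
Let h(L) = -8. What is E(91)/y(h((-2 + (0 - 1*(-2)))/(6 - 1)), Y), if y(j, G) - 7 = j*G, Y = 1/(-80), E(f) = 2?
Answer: 20/71 ≈ 0.28169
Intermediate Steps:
Y = -1/80 ≈ -0.012500
y(j, G) = 7 + G*j (y(j, G) = 7 + j*G = 7 + G*j)
E(91)/y(h((-2 + (0 - 1*(-2)))/(6 - 1)), Y) = 2/(7 - 1/80*(-8)) = 2/(7 + ⅒) = 2/(71/10) = 2*(10/71) = 20/71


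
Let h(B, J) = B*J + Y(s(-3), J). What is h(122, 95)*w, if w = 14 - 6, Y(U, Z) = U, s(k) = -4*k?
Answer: 92816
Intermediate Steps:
h(B, J) = 12 + B*J (h(B, J) = B*J - 4*(-3) = B*J + 12 = 12 + B*J)
w = 8
h(122, 95)*w = (12 + 122*95)*8 = (12 + 11590)*8 = 11602*8 = 92816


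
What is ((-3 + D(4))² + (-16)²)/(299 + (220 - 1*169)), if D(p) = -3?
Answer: 146/175 ≈ 0.83429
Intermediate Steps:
((-3 + D(4))² + (-16)²)/(299 + (220 - 1*169)) = ((-3 - 3)² + (-16)²)/(299 + (220 - 1*169)) = ((-6)² + 256)/(299 + (220 - 169)) = (36 + 256)/(299 + 51) = 292/350 = 292*(1/350) = 146/175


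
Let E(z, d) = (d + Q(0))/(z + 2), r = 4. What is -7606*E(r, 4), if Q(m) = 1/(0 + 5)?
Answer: -26621/5 ≈ -5324.2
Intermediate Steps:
Q(m) = ⅕ (Q(m) = 1/5 = ⅕)
E(z, d) = (⅕ + d)/(2 + z) (E(z, d) = (d + ⅕)/(z + 2) = (⅕ + d)/(2 + z))
-7606*E(r, 4) = -7606*(⅕ + 4)/(2 + 4) = -7606*21/(6*5) = -3803*21/(3*5) = -7606*7/10 = -26621/5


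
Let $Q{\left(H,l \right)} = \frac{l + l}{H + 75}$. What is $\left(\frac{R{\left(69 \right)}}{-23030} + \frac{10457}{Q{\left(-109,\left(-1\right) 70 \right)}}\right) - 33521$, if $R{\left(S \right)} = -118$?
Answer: $- \frac{713502511}{23030} \approx -30981.0$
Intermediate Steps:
$Q{\left(H,l \right)} = \frac{2 l}{75 + H}$
$\left(\frac{R{\left(69 \right)}}{-23030} + \frac{10457}{Q{\left(-109,\left(-1\right) 70 \right)}}\right) - 33521 = \left(- \frac{118}{-23030} + \frac{10457}{2 \left(\left(-1\right) 70\right) \frac{1}{75 - 109}}\right) - 33521 = \left(\left(-118\right) \left(- \frac{1}{23030}\right) + \frac{10457}{2 \left(-70\right) \frac{1}{-34}}\right) - 33521 = \left(\frac{59}{11515} + \frac{10457}{2 \left(-70\right) \left(- \frac{1}{34}\right)}\right) - 33521 = \left(\frac{59}{11515} + \frac{10457}{\frac{70}{17}}\right) - 33521 = \left(\frac{59}{11515} + 10457 \cdot \frac{17}{70}\right) - 33521 = \left(\frac{59}{11515} + \frac{177769}{70}\right) - 33521 = \frac{58486119}{23030} - 33521 = - \frac{713502511}{23030}$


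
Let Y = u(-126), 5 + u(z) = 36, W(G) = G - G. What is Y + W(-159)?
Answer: 31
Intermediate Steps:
W(G) = 0
u(z) = 31 (u(z) = -5 + 36 = 31)
Y = 31
Y + W(-159) = 31 + 0 = 31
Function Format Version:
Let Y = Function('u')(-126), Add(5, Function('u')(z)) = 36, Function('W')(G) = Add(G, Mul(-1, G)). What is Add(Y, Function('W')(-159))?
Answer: 31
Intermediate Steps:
Function('W')(G) = 0
Function('u')(z) = 31 (Function('u')(z) = Add(-5, 36) = 31)
Y = 31
Add(Y, Function('W')(-159)) = Add(31, 0) = 31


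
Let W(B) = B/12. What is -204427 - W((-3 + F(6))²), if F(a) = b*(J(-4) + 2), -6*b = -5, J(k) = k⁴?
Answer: -624517/3 ≈ -2.0817e+5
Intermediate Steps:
b = ⅚ (b = -⅙*(-5) = ⅚ ≈ 0.83333)
F(a) = 215 (F(a) = 5*((-4)⁴ + 2)/6 = 5*(256 + 2)/6 = (⅚)*258 = 215)
W(B) = B/12 (W(B) = B*(1/12) = B/12)
-204427 - W((-3 + F(6))²) = -204427 - (-3 + 215)²/12 = -204427 - 212²/12 = -204427 - 44944/12 = -204427 - 1*11236/3 = -204427 - 11236/3 = -624517/3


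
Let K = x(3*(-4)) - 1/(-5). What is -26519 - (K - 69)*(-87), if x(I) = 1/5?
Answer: -162436/5 ≈ -32487.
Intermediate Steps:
x(I) = ⅕
K = ⅖ (K = ⅕ - 1/(-5) = ⅕ - 1*(-⅕) = ⅕ + ⅕ = ⅖ ≈ 0.40000)
-26519 - (K - 69)*(-87) = -26519 - (⅖ - 69)*(-87) = -26519 - (-343)*(-87)/5 = -26519 - 1*29841/5 = -26519 - 29841/5 = -162436/5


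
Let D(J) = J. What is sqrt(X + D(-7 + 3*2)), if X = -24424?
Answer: 5*I*sqrt(977) ≈ 156.28*I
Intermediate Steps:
sqrt(X + D(-7 + 3*2)) = sqrt(-24424 + (-7 + 3*2)) = sqrt(-24424 + (-7 + 6)) = sqrt(-24424 - 1) = sqrt(-24425) = 5*I*sqrt(977)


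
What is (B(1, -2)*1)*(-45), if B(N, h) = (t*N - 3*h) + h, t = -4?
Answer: 0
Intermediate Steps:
B(N, h) = -4*N - 2*h (B(N, h) = (-4*N - 3*h) + h = -4*N - 2*h)
(B(1, -2)*1)*(-45) = ((-4*1 - 2*(-2))*1)*(-45) = ((-4 + 4)*1)*(-45) = (0*1)*(-45) = 0*(-45) = 0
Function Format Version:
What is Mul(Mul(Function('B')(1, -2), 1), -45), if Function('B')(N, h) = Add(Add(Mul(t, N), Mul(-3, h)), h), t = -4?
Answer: 0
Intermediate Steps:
Function('B')(N, h) = Add(Mul(-4, N), Mul(-2, h)) (Function('B')(N, h) = Add(Add(Mul(-4, N), Mul(-3, h)), h) = Add(Mul(-4, N), Mul(-2, h)))
Mul(Mul(Function('B')(1, -2), 1), -45) = Mul(Mul(Add(Mul(-4, 1), Mul(-2, -2)), 1), -45) = Mul(Mul(Add(-4, 4), 1), -45) = Mul(Mul(0, 1), -45) = Mul(0, -45) = 0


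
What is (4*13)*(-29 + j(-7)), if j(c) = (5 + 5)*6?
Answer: 1612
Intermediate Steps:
j(c) = 60 (j(c) = 10*6 = 60)
(4*13)*(-29 + j(-7)) = (4*13)*(-29 + 60) = 52*31 = 1612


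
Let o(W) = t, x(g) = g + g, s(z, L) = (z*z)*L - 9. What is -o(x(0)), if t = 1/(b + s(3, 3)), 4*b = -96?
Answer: ⅙ ≈ 0.16667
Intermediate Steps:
b = -24 (b = (¼)*(-96) = -24)
s(z, L) = -9 + L*z² (s(z, L) = z²*L - 9 = L*z² - 9 = -9 + L*z²)
t = -⅙ (t = 1/(-24 + (-9 + 3*3²)) = 1/(-24 + (-9 + 3*9)) = 1/(-24 + (-9 + 27)) = 1/(-24 + 18) = 1/(-6) = -⅙ ≈ -0.16667)
x(g) = 2*g
o(W) = -⅙
-o(x(0)) = -1*(-⅙) = ⅙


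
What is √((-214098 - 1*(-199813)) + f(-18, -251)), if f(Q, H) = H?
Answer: 2*I*√3634 ≈ 120.57*I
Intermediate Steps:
√((-214098 - 1*(-199813)) + f(-18, -251)) = √((-214098 - 1*(-199813)) - 251) = √((-214098 + 199813) - 251) = √(-14285 - 251) = √(-14536) = 2*I*√3634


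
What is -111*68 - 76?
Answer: -7624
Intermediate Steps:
-111*68 - 76 = -7548 - 76 = -7624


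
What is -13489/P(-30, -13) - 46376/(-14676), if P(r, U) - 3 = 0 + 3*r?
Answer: 5611091/35467 ≈ 158.21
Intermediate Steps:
P(r, U) = 3 + 3*r (P(r, U) = 3 + (0 + 3*r) = 3 + 3*r)
-13489/P(-30, -13) - 46376/(-14676) = -13489/(3 + 3*(-30)) - 46376/(-14676) = -13489/(3 - 90) - 46376*(-1/14676) = -13489/(-87) + 11594/3669 = -13489*(-1/87) + 11594/3669 = 13489/87 + 11594/3669 = 5611091/35467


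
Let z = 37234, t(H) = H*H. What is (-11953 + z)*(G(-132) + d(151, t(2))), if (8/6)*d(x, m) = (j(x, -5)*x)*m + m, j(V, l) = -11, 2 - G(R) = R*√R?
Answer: -125848818 + 6674184*I*√33 ≈ -1.2585e+8 + 3.834e+7*I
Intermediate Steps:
t(H) = H²
G(R) = 2 - R^(3/2) (G(R) = 2 - R*√R = 2 - R^(3/2))
d(x, m) = 3*m/4 - 33*m*x/4 (d(x, m) = 3*((-11*x)*m + m)/4 = 3*(-11*m*x + m)/4 = 3*(m - 11*m*x)/4 = 3*m/4 - 33*m*x/4)
(-11953 + z)*(G(-132) + d(151, t(2))) = (-11953 + 37234)*((2 - (-132)^(3/2)) + (¾)*2²*(1 - 11*151)) = 25281*((2 - (-264)*I*√33) + (¾)*4*(1 - 1661)) = 25281*((2 + 264*I*√33) + (¾)*4*(-1660)) = 25281*((2 + 264*I*√33) - 4980) = 25281*(-4978 + 264*I*√33) = -125848818 + 6674184*I*√33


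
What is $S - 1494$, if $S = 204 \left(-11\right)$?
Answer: $-3738$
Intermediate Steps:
$S = -2244$
$S - 1494 = -2244 - 1494 = -3738$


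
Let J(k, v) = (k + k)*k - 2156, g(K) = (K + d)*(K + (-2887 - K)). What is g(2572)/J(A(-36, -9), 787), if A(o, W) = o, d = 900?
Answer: -2505916/109 ≈ -22990.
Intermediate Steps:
g(K) = -2598300 - 2887*K (g(K) = (K + 900)*(K + (-2887 - K)) = (900 + K)*(-2887) = -2598300 - 2887*K)
J(k, v) = -2156 + 2*k**2 (J(k, v) = (2*k)*k - 2156 = 2*k**2 - 2156 = -2156 + 2*k**2)
g(2572)/J(A(-36, -9), 787) = (-2598300 - 2887*2572)/(-2156 + 2*(-36)**2) = (-2598300 - 7425364)/(-2156 + 2*1296) = -10023664/(-2156 + 2592) = -10023664/436 = -10023664*1/436 = -2505916/109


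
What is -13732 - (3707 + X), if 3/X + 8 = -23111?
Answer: -403172238/23119 ≈ -17439.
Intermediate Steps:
X = -3/23119 (X = 3/(-8 - 23111) = 3/(-23119) = 3*(-1/23119) = -3/23119 ≈ -0.00012976)
-13732 - (3707 + X) = -13732 - (3707 - 3/23119) = -13732 - 1*85702130/23119 = -13732 - 85702130/23119 = -403172238/23119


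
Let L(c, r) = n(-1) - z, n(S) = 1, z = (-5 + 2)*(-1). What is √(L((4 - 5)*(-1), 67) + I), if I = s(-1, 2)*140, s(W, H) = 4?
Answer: 3*√62 ≈ 23.622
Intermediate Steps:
z = 3 (z = -3*(-1) = 3)
L(c, r) = -2 (L(c, r) = 1 - 1*3 = 1 - 3 = -2)
I = 560 (I = 4*140 = 560)
√(L((4 - 5)*(-1), 67) + I) = √(-2 + 560) = √558 = 3*√62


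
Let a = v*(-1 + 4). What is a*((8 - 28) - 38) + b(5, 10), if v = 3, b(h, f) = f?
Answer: -512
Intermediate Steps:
a = 9 (a = 3*(-1 + 4) = 3*3 = 9)
a*((8 - 28) - 38) + b(5, 10) = 9*((8 - 28) - 38) + 10 = 9*(-20 - 38) + 10 = 9*(-58) + 10 = -522 + 10 = -512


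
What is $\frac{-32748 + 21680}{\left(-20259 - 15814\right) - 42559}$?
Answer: $\frac{2767}{19658} \approx 0.14076$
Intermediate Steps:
$\frac{-32748 + 21680}{\left(-20259 - 15814\right) - 42559} = - \frac{11068}{\left(-20259 - 15814\right) - 42559} = - \frac{11068}{-36073 - 42559} = - \frac{11068}{-78632} = \left(-11068\right) \left(- \frac{1}{78632}\right) = \frac{2767}{19658}$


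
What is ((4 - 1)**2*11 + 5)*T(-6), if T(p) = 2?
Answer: 208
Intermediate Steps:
((4 - 1)**2*11 + 5)*T(-6) = ((4 - 1)**2*11 + 5)*2 = (3**2*11 + 5)*2 = (9*11 + 5)*2 = (99 + 5)*2 = 104*2 = 208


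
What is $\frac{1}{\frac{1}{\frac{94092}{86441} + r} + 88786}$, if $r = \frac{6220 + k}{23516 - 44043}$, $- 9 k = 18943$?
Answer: $\frac{1090871003}{96855301285409} \approx 1.1263 \cdot 10^{-5}$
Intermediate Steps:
$k = - \frac{18943}{9}$ ($k = \left(- \frac{1}{9}\right) 18943 = - \frac{18943}{9} \approx -2104.8$)
$r = - \frac{2849}{14211}$ ($r = \frac{6220 - \frac{18943}{9}}{23516 - 44043} = \frac{37037}{9 \left(-20527\right)} = \frac{37037}{9} \left(- \frac{1}{20527}\right) = - \frac{2849}{14211} \approx -0.20048$)
$\frac{1}{\frac{1}{\frac{94092}{86441} + r} + 88786} = \frac{1}{\frac{1}{\frac{94092}{86441} - \frac{2849}{14211}} + 88786} = \frac{1}{\frac{1}{\frac{1090871003}{1228413051}} + 88786} = \frac{1}{\frac{1228413051}{1090871003} + 88786} = \frac{1}{\frac{96855301285409}{1090871003}} = \frac{1090871003}{96855301285409}$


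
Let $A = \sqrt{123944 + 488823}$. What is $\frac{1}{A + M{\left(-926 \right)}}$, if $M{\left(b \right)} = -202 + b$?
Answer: $- \frac{1128}{659617} - \frac{\sqrt{612767}}{659617} \approx -0.0028968$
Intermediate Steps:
$A = \sqrt{612767} \approx 782.79$
$\frac{1}{A + M{\left(-926 \right)}} = \frac{1}{\sqrt{612767} - 1128} = \frac{1}{-1128 + \sqrt{612767}}$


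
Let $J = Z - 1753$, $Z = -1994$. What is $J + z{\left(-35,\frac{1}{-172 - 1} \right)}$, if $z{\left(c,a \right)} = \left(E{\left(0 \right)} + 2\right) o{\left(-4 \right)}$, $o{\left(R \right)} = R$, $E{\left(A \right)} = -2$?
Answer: $-3747$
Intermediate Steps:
$z{\left(c,a \right)} = 0$ ($z{\left(c,a \right)} = \left(-2 + 2\right) \left(-4\right) = 0 \left(-4\right) = 0$)
$J = -3747$ ($J = -1994 - 1753 = -3747$)
$J + z{\left(-35,\frac{1}{-172 - 1} \right)} = -3747 + 0 = -3747$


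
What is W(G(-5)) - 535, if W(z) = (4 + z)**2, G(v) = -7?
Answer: -526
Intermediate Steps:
W(G(-5)) - 535 = (4 - 7)**2 - 535 = (-3)**2 - 535 = 9 - 535 = -526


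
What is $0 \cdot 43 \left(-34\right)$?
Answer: $0$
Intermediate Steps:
$0 \cdot 43 \left(-34\right) = 0 \left(-34\right) = 0$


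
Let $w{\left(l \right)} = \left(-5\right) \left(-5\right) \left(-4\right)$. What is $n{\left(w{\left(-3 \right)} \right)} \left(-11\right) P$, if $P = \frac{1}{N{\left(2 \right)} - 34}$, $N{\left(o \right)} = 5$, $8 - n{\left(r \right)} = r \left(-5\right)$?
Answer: $- \frac{5412}{29} \approx -186.62$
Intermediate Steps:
$w{\left(l \right)} = -100$ ($w{\left(l \right)} = 25 \left(-4\right) = -100$)
$n{\left(r \right)} = 8 + 5 r$ ($n{\left(r \right)} = 8 - r \left(-5\right) = 8 - - 5 r = 8 + 5 r$)
$P = - \frac{1}{29}$ ($P = \frac{1}{5 - 34} = \frac{1}{-29} = - \frac{1}{29} \approx -0.034483$)
$n{\left(w{\left(-3 \right)} \right)} \left(-11\right) P = \left(8 + 5 \left(-100\right)\right) \left(-11\right) \left(- \frac{1}{29}\right) = \left(8 - 500\right) \left(-11\right) \left(- \frac{1}{29}\right) = \left(-492\right) \left(-11\right) \left(- \frac{1}{29}\right) = 5412 \left(- \frac{1}{29}\right) = - \frac{5412}{29}$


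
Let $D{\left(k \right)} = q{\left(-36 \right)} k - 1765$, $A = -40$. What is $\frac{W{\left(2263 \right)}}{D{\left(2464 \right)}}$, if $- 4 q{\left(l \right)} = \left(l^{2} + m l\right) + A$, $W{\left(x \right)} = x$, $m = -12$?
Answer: $- \frac{2263}{1041573} \approx -0.0021727$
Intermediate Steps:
$q{\left(l \right)} = 10 + 3 l - \frac{l^{2}}{4}$ ($q{\left(l \right)} = - \frac{\left(l^{2} - 12 l\right) - 40}{4} = - \frac{-40 + l^{2} - 12 l}{4} = 10 + 3 l - \frac{l^{2}}{4}$)
$D{\left(k \right)} = -1765 - 422 k$ ($D{\left(k \right)} = \left(10 + 3 \left(-36\right) - \frac{\left(-36\right)^{2}}{4}\right) k - 1765 = \left(10 - 108 - 324\right) k - 1765 = - 422 k - 1765 = -1765 - 422 k$)
$\frac{W{\left(2263 \right)}}{D{\left(2464 \right)}} = \frac{2263}{-1765 - 1039808} = \frac{2263}{-1041573} = 2263 \left(- \frac{1}{1041573}\right) = - \frac{2263}{1041573}$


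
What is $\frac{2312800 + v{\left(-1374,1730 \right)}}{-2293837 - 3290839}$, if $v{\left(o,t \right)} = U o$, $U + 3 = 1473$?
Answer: $- \frac{3185}{60703} \approx -0.052469$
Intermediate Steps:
$U = 1470$ ($U = -3 + 1473 = 1470$)
$v{\left(o,t \right)} = 1470 o$
$\frac{2312800 + v{\left(-1374,1730 \right)}}{-2293837 - 3290839} = \frac{2312800 + 1470 \left(-1374\right)}{-2293837 - 3290839} = \frac{2312800 - 2019780}{-5584676} = 293020 \left(- \frac{1}{5584676}\right) = - \frac{3185}{60703}$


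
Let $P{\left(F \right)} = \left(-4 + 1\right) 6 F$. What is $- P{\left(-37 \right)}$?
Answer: $-666$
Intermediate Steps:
$P{\left(F \right)} = - 18 F$ ($P{\left(F \right)} = \left(-3\right) 6 F = - 18 F$)
$- P{\left(-37 \right)} = - \left(-18\right) \left(-37\right) = \left(-1\right) 666 = -666$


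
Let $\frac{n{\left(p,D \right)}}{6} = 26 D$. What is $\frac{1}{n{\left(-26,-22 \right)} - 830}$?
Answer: $- \frac{1}{4262} \approx -0.00023463$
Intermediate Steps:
$n{\left(p,D \right)} = 156 D$ ($n{\left(p,D \right)} = 6 \cdot 26 D = 156 D$)
$\frac{1}{n{\left(-26,-22 \right)} - 830} = \frac{1}{156 \left(-22\right) - 830} = \frac{1}{-3432 - 830} = \frac{1}{-4262} = - \frac{1}{4262}$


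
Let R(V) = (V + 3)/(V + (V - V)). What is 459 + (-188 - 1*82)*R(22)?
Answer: 1674/11 ≈ 152.18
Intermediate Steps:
R(V) = (3 + V)/V (R(V) = (3 + V)/(V + 0) = (3 + V)/V)
459 + (-188 - 1*82)*R(22) = 459 + (-188 - 1*82)*((3 + 22)/22) = 459 + (-188 - 82)*((1/22)*25) = 459 - 270*25/22 = 459 - 3375/11 = 1674/11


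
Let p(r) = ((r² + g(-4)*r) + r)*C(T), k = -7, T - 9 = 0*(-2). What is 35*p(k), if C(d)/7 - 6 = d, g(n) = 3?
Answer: 77175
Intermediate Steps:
T = 9 (T = 9 + 0*(-2) = 9 + 0 = 9)
C(d) = 42 + 7*d
p(r) = 105*r² + 420*r (p(r) = ((r² + 3*r) + r)*(42 + 7*9) = (r² + 4*r)*(42 + 63) = (r² + 4*r)*105 = 105*r² + 420*r)
35*p(k) = 35*(105*(-7)*(4 - 7)) = 35*(105*(-7)*(-3)) = 35*2205 = 77175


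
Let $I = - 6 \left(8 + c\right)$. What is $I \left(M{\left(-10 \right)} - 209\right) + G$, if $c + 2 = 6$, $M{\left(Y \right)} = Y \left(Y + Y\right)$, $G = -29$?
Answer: $619$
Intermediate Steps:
$M{\left(Y \right)} = 2 Y^{2}$ ($M{\left(Y \right)} = Y 2 Y = 2 Y^{2}$)
$c = 4$ ($c = -2 + 6 = 4$)
$I = -72$ ($I = - 6 \left(8 + 4\right) = \left(-6\right) 12 = -72$)
$I \left(M{\left(-10 \right)} - 209\right) + G = - 72 \left(2 \left(-10\right)^{2} - 209\right) - 29 = - 72 \left(2 \cdot 100 - 209\right) - 29 = - 72 \left(200 - 209\right) - 29 = \left(-72\right) \left(-9\right) - 29 = 648 - 29 = 619$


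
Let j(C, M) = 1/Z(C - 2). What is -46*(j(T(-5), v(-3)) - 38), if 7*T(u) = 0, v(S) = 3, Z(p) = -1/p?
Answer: 1656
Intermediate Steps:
T(u) = 0 (T(u) = (1/7)*0 = 0)
j(C, M) = 2 - C (j(C, M) = 1/(-1/(C - 2)) = 1/(-1/(-2 + C)) = 2 - C)
-46*(j(T(-5), v(-3)) - 38) = -46*((2 - 1*0) - 38) = -46*((2 + 0) - 38) = -46*(2 - 38) = -46*(-36) = 1656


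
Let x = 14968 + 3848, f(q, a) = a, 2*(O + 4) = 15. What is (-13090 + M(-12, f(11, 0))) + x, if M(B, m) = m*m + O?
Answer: 11459/2 ≈ 5729.5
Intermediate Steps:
O = 7/2 (O = -4 + (½)*15 = -4 + 15/2 = 7/2 ≈ 3.5000)
M(B, m) = 7/2 + m² (M(B, m) = m*m + 7/2 = m² + 7/2 = 7/2 + m²)
x = 18816
(-13090 + M(-12, f(11, 0))) + x = (-13090 + (7/2 + 0²)) + 18816 = (-13090 + (7/2 + 0)) + 18816 = (-13090 + 7/2) + 18816 = -26173/2 + 18816 = 11459/2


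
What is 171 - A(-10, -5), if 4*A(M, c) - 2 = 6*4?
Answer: 329/2 ≈ 164.50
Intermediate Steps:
A(M, c) = 13/2 (A(M, c) = ½ + (6*4)/4 = ½ + (¼)*24 = ½ + 6 = 13/2)
171 - A(-10, -5) = 171 - 1*13/2 = 171 - 13/2 = 329/2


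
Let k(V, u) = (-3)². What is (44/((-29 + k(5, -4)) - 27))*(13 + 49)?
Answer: -2728/47 ≈ -58.043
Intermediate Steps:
k(V, u) = 9
(44/((-29 + k(5, -4)) - 27))*(13 + 49) = (44/((-29 + 9) - 27))*(13 + 49) = (44/(-20 - 27))*62 = (44/(-47))*62 = (44*(-1/47))*62 = -44/47*62 = -2728/47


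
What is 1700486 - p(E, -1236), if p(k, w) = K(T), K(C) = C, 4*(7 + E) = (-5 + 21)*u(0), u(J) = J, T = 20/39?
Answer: 66318934/39 ≈ 1.7005e+6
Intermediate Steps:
T = 20/39 (T = 20*(1/39) = 20/39 ≈ 0.51282)
E = -7 (E = -7 + ((-5 + 21)*0)/4 = -7 + (16*0)/4 = -7 + (¼)*0 = -7 + 0 = -7)
p(k, w) = 20/39
1700486 - p(E, -1236) = 1700486 - 1*20/39 = 1700486 - 20/39 = 66318934/39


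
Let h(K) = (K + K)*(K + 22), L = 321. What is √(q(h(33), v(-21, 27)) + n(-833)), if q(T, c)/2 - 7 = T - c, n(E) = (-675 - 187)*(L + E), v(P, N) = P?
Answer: 2*√112165 ≈ 669.82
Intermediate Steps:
n(E) = -276702 - 862*E (n(E) = (-675 - 187)*(321 + E) = -862*(321 + E) = -276702 - 862*E)
h(K) = 2*K*(22 + K) (h(K) = (2*K)*(22 + K) = 2*K*(22 + K))
q(T, c) = 14 - 2*c + 2*T (q(T, c) = 14 + 2*(T - c) = 14 + (-2*c + 2*T) = 14 - 2*c + 2*T)
√(q(h(33), v(-21, 27)) + n(-833)) = √((14 - 2*(-21) + 2*(2*33*(22 + 33))) + (-276702 - 862*(-833))) = √((14 + 42 + 2*(2*33*55)) + (-276702 + 718046)) = √((14 + 42 + 2*3630) + 441344) = √((14 + 42 + 7260) + 441344) = √(7316 + 441344) = √448660 = 2*√112165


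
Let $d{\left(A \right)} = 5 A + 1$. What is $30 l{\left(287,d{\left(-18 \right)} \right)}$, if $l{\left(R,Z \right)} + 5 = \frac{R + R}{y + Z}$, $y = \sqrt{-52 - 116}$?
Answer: $- \frac{2745930}{8089} - \frac{34440 i \sqrt{42}}{8089} \approx -339.46 - 27.593 i$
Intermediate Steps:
$d{\left(A \right)} = 1 + 5 A$
$y = 2 i \sqrt{42}$ ($y = \sqrt{-168} = 2 i \sqrt{42} \approx 12.961 i$)
$l{\left(R,Z \right)} = -5 + \frac{2 R}{Z + 2 i \sqrt{42}}$ ($l{\left(R,Z \right)} = -5 + \frac{R + R}{2 i \sqrt{42} + Z} = -5 + \frac{2 R}{Z + 2 i \sqrt{42}}$)
$30 l{\left(287,d{\left(-18 \right)} \right)} = 30 \frac{- 5 \left(1 + 5 \left(-18\right)\right) + 2 \cdot 287 - 10 i \sqrt{42}}{\left(1 + 5 \left(-18\right)\right) + 2 i \sqrt{42}} = 30 \frac{- 5 \left(1 - 90\right) + 574 - 10 i \sqrt{42}}{\left(1 - 90\right) + 2 i \sqrt{42}} = 30 \frac{\left(-5\right) \left(-89\right) + 574 - 10 i \sqrt{42}}{-89 + 2 i \sqrt{42}} = 30 \frac{445 + 574 - 10 i \sqrt{42}}{-89 + 2 i \sqrt{42}} = 30 \frac{1019 - 10 i \sqrt{42}}{-89 + 2 i \sqrt{42}} = \frac{30 \left(1019 - 10 i \sqrt{42}\right)}{-89 + 2 i \sqrt{42}}$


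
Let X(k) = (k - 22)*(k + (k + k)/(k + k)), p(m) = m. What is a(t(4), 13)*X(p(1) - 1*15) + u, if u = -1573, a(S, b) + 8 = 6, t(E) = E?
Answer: -2509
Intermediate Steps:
a(S, b) = -2 (a(S, b) = -8 + 6 = -2)
X(k) = (1 + k)*(-22 + k) (X(k) = (-22 + k)*(k + (2*k)/((2*k))) = (-22 + k)*(k + (2*k)*(1/(2*k))) = (-22 + k)*(k + 1) = (-22 + k)*(1 + k) = (1 + k)*(-22 + k))
a(t(4), 13)*X(p(1) - 1*15) + u = -2*(-22 + (1 - 1*15)² - 21*(1 - 1*15)) - 1573 = -2*(-22 + (1 - 15)² - 21*(1 - 15)) - 1573 = -2*(-22 + (-14)² - 21*(-14)) - 1573 = -2*(-22 + 196 + 294) - 1573 = -2*468 - 1573 = -936 - 1573 = -2509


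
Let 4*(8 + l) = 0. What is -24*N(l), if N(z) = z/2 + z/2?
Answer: 192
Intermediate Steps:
l = -8 (l = -8 + (1/4)*0 = -8 + 0 = -8)
N(z) = z (N(z) = z*(1/2) + z*(1/2) = z/2 + z/2 = z)
-24*N(l) = -24*(-8) = 192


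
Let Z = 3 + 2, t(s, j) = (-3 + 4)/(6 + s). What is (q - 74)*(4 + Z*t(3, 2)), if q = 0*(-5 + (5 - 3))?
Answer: -3034/9 ≈ -337.11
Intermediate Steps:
t(s, j) = 1/(6 + s)
Z = 5
q = 0 (q = 0*(-5 + 2) = 0*(-3) = 0)
(q - 74)*(4 + Z*t(3, 2)) = (0 - 74)*(4 + 5/(6 + 3)) = -74*(4 + 5/9) = -74*41/9 = -3034/9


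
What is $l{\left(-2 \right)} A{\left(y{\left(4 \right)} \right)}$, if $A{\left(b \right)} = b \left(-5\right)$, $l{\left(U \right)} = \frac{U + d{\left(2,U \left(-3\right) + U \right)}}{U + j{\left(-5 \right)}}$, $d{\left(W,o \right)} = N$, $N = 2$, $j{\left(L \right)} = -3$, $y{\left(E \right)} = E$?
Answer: $0$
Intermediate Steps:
$d{\left(W,o \right)} = 2$
$l{\left(U \right)} = \frac{2 + U}{-3 + U}$ ($l{\left(U \right)} = \frac{U + 2}{U - 3} = \frac{2 + U}{-3 + U}$)
$A{\left(b \right)} = - 5 b$
$l{\left(-2 \right)} A{\left(y{\left(4 \right)} \right)} = \frac{2 - 2}{-3 - 2} \left(\left(-5\right) 4\right) = \frac{1}{-5} \cdot 0 \left(-20\right) = \left(- \frac{1}{5}\right) 0 \left(-20\right) = 0 \left(-20\right) = 0$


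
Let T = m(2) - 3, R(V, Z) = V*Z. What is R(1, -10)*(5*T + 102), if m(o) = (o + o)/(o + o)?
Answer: -920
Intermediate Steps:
m(o) = 1 (m(o) = (2*o)/((2*o)) = (2*o)*(1/(2*o)) = 1)
T = -2 (T = 1 - 3 = -2)
R(1, -10)*(5*T + 102) = (1*(-10))*(5*(-2) + 102) = -10*(-10 + 102) = -10*92 = -920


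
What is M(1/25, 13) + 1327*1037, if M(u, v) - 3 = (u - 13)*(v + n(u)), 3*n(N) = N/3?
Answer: 859958414/625 ≈ 1.3759e+6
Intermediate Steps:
n(N) = N/9 (n(N) = (N/3)/3 = N/9)
M(u, v) = 3 + (-13 + u)*(v + u/9) (M(u, v) = 3 + (u - 13)*(v + u/9) = 3 + (-13 + u)*(v + u/9))
M(1/25, 13) + 1327*1037 = (3 - 13*13 - 13/9/25 + (1/25)²/9 + 13/25) + 1327*1037 = (3 - 169 - 13/9*1/25 + (1/25)²/9 + (1/25)*13) + 1376099 = (3 - 169 - 13/225 + (⅑)*(1/625) + 13/25) + 1376099 = (3 - 169 - 13/225 + 1/5625 + 13/25) + 1376099 = -103461/625 + 1376099 = 859958414/625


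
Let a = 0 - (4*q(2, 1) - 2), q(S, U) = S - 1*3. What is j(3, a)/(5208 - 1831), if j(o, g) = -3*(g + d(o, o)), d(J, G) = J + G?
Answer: -36/3377 ≈ -0.010660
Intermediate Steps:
q(S, U) = -3 + S (q(S, U) = S - 3 = -3 + S)
d(J, G) = G + J
a = 6 (a = 0 - (4*(-3 + 2) - 2) = 0 - (4*(-1) - 2) = 0 - (-4 - 2) = 0 - 1*(-6) = 0 + 6 = 6)
j(o, g) = -6*o - 3*g (j(o, g) = -3*(g + (o + o)) = -3*(g + 2*o) = -6*o - 3*g)
j(3, a)/(5208 - 1831) = (-6*3 - 3*6)/(5208 - 1831) = (-18 - 18)/3377 = (1/3377)*(-36) = -36/3377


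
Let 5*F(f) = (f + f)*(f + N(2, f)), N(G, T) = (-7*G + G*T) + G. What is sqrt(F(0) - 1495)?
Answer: I*sqrt(1495) ≈ 38.665*I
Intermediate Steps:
N(G, T) = -6*G + G*T
F(f) = 2*f*(-12 + 3*f)/5 (F(f) = ((f + f)*(f + 2*(-6 + f)))/5 = ((2*f)*(f + (-12 + 2*f)))/5 = ((2*f)*(-12 + 3*f))/5 = (2*f*(-12 + 3*f))/5 = 2*f*(-12 + 3*f)/5)
sqrt(F(0) - 1495) = sqrt((6/5)*0*(-4 + 0) - 1495) = sqrt((6/5)*0*(-4) - 1495) = sqrt(0 - 1495) = sqrt(-1495) = I*sqrt(1495)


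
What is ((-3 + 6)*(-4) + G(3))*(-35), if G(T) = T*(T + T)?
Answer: -210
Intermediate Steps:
G(T) = 2*T² (G(T) = T*(2*T) = 2*T²)
((-3 + 6)*(-4) + G(3))*(-35) = ((-3 + 6)*(-4) + 2*3²)*(-35) = (3*(-4) + 2*9)*(-35) = (-12 + 18)*(-35) = 6*(-35) = -210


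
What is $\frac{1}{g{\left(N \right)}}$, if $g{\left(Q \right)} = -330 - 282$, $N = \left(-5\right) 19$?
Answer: $- \frac{1}{612} \approx -0.001634$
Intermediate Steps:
$N = -95$
$g{\left(Q \right)} = -612$
$\frac{1}{g{\left(N \right)}} = \frac{1}{-612} = - \frac{1}{612}$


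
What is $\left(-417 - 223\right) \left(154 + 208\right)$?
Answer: $-231680$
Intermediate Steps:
$\left(-417 - 223\right) \left(154 + 208\right) = \left(-640\right) 362 = -231680$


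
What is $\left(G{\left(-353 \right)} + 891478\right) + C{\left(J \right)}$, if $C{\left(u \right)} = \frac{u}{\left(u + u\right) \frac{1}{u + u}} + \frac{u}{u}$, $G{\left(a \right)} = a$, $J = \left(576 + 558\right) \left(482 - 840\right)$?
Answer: $485154$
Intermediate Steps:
$J = -405972$ ($J = 1134 \left(-358\right) = -405972$)
$C{\left(u \right)} = 1 + u$ ($C{\left(u \right)} = \frac{u}{2 u \frac{1}{2 u}} + 1 = \frac{u}{1} + 1 = u 1 + 1 = u + 1 = 1 + u$)
$\left(G{\left(-353 \right)} + 891478\right) + C{\left(J \right)} = \left(-353 + 891478\right) + \left(1 - 405972\right) = 891125 - 405971 = 485154$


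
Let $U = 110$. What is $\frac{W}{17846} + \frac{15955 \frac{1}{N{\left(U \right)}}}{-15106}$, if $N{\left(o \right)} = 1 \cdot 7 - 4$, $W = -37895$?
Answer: $- \frac{500514635}{202186257} \approx -2.4755$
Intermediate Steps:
$N{\left(o \right)} = 3$ ($N{\left(o \right)} = 7 - 4 = 3$)
$\frac{W}{17846} + \frac{15955 \frac{1}{N{\left(U \right)}}}{-15106} = - \frac{37895}{17846} + \frac{15955 \cdot \frac{1}{3}}{-15106} = \left(-37895\right) \frac{1}{17846} + 15955 \cdot \frac{1}{3} \left(- \frac{1}{15106}\right) = - \frac{37895}{17846} + \frac{15955}{3} \left(- \frac{1}{15106}\right) = - \frac{37895}{17846} - \frac{15955}{45318} = - \frac{500514635}{202186257}$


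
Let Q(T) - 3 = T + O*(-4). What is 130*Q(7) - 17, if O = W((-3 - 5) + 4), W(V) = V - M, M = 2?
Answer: 4403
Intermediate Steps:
W(V) = -2 + V (W(V) = V - 1*2 = V - 2 = -2 + V)
O = -6 (O = -2 + ((-3 - 5) + 4) = -2 + (-8 + 4) = -2 - 4 = -6)
Q(T) = 27 + T (Q(T) = 3 + (T - 6*(-4)) = 3 + (T + 24) = 3 + (24 + T) = 27 + T)
130*Q(7) - 17 = 130*(27 + 7) - 17 = 130*34 - 17 = 4420 - 17 = 4403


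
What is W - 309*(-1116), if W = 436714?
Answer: 781558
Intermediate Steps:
W - 309*(-1116) = 436714 - 309*(-1116) = 436714 + 344844 = 781558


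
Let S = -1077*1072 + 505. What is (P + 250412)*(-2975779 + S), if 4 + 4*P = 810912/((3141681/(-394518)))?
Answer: -972891010214198922/1047227 ≈ -9.2902e+11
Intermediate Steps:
S = -1154039 (S = -1154544 + 505 = -1154039)
P = -26660995595/1047227 (P = -1 + (810912/((3141681/(-394518))))/4 = -1 + (810912/((3141681*(-1/394518))))/4 = -1 + (810912/(-1047227/131506))/4 = -1 + (810912*(-131506/1047227))/4 = -1 + (¼)*(-106639793472/1047227) = -1 - 26659948368/1047227 = -26660995595/1047227 ≈ -25459.)
(P + 250412)*(-2975779 + S) = (-26660995595/1047227 + 250412)*(-2975779 - 1154039) = (235577211929/1047227)*(-4129818) = -972891010214198922/1047227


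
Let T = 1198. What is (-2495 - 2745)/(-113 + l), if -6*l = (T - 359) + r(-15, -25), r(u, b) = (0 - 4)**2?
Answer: 10480/511 ≈ 20.509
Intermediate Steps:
r(u, b) = 16 (r(u, b) = (-4)**2 = 16)
l = -285/2 (l = -((1198 - 359) + 16)/6 = -(839 + 16)/6 = -1/6*855 = -285/2 ≈ -142.50)
(-2495 - 2745)/(-113 + l) = (-2495 - 2745)/(-113 - 285/2) = -5240/(-511/2) = -5240*(-2/511) = 10480/511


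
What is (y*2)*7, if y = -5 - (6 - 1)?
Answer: -140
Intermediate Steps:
y = -10 (y = -5 - 1*5 = -5 - 5 = -10)
(y*2)*7 = -10*2*7 = -20*7 = -140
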